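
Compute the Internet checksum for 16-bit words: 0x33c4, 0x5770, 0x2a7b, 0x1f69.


Sum all words (with carry folding):
+ 0x33c4 = 0x33c4
+ 0x5770 = 0x8b34
+ 0x2a7b = 0xb5af
+ 0x1f69 = 0xd518
One's complement: ~0xd518
Checksum = 0x2ae7


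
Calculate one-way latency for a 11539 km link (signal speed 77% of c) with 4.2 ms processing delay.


Speed = 0.77 * 3e5 km/s = 231000 km/s
Propagation delay = 11539 / 231000 = 0.05 s = 49.9524 ms
Processing delay = 4.2 ms
Total one-way latency = 54.1524 ms


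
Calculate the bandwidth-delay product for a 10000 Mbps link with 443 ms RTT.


BDP = bandwidth * RTT
= 10000 Mbps * 443 ms
= 10000 * 1e6 * 443 / 1000 bits
= 4430000000 bits
= 553750000 bytes
= 540771.4844 KB
BDP = 4430000000 bits (553750000 bytes)


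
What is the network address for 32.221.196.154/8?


IP:   00100000.11011101.11000100.10011010
Mask: 11111111.00000000.00000000.00000000
AND operation:
Net:  00100000.00000000.00000000.00000000
Network: 32.0.0.0/8


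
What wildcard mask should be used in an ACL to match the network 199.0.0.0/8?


Subnet mask: 255.0.0.0
Wildcard = 255.255.255.255 - subnet mask
255 - 255 = 0
255 - 0 = 255
255 - 0 = 255
255 - 0 = 255
Wildcard: 0.255.255.255


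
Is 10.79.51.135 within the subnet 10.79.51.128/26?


Subnet network: 10.79.51.128
Test IP AND mask: 10.79.51.128
Yes, 10.79.51.135 is in 10.79.51.128/26


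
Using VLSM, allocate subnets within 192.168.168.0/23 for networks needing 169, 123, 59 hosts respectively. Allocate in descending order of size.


169 hosts -> /24 (254 usable): 192.168.168.0/24
123 hosts -> /25 (126 usable): 192.168.169.0/25
59 hosts -> /26 (62 usable): 192.168.169.128/26
Allocation: 192.168.168.0/24 (169 hosts, 254 usable); 192.168.169.0/25 (123 hosts, 126 usable); 192.168.169.128/26 (59 hosts, 62 usable)


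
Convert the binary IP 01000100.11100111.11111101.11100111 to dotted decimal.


01000100 = 68
11100111 = 231
11111101 = 253
11100111 = 231
IP: 68.231.253.231


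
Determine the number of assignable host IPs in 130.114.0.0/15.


Host bits = 32 - 15 = 17
Total addresses = 2^17 = 131072
Usable = total - 2 (network and broadcast)
Usable hosts: 131070


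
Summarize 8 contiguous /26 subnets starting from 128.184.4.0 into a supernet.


Original prefix: /26
Number of subnets: 8 = 2^3
New prefix = 26 - 3 = 23
Supernet: 128.184.4.0/23


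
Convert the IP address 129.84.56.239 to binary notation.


129 = 10000001
84 = 01010100
56 = 00111000
239 = 11101111
Binary: 10000001.01010100.00111000.11101111


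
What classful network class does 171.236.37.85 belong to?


First octet: 171
Binary: 10101011
10xxxxxx -> Class B (128-191)
Class B, default mask 255.255.0.0 (/16)


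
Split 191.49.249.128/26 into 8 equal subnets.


New prefix = 26 + 3 = 29
Each subnet has 8 addresses
  191.49.249.128/29
  191.49.249.136/29
  191.49.249.144/29
  191.49.249.152/29
  191.49.249.160/29
  191.49.249.168/29
  191.49.249.176/29
  191.49.249.184/29
Subnets: 191.49.249.128/29, 191.49.249.136/29, 191.49.249.144/29, 191.49.249.152/29, 191.49.249.160/29, 191.49.249.168/29, 191.49.249.176/29, 191.49.249.184/29


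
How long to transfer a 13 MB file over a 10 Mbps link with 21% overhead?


Effective throughput = 10 * (1 - 21/100) = 7.9 Mbps
File size in Mb = 13 * 8 = 104 Mb
Time = 104 / 7.9
Time = 13.1646 seconds


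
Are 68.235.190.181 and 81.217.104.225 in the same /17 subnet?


Mask: 255.255.128.0
68.235.190.181 AND mask = 68.235.128.0
81.217.104.225 AND mask = 81.217.0.0
No, different subnets (68.235.128.0 vs 81.217.0.0)


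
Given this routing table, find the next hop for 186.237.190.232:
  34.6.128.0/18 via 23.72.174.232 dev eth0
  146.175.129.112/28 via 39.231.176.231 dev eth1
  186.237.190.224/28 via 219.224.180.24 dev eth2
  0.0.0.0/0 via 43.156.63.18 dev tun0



Longest prefix match for 186.237.190.232:
  /18 34.6.128.0: no
  /28 146.175.129.112: no
  /28 186.237.190.224: MATCH
  /0 0.0.0.0: MATCH
Selected: next-hop 219.224.180.24 via eth2 (matched /28)


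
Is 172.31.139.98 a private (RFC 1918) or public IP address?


RFC 1918 private ranges:
  10.0.0.0/8 (10.0.0.0 - 10.255.255.255)
  172.16.0.0/12 (172.16.0.0 - 172.31.255.255)
  192.168.0.0/16 (192.168.0.0 - 192.168.255.255)
Private (in 172.16.0.0/12)


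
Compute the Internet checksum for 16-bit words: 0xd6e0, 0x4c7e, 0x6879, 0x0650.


Sum all words (with carry folding):
+ 0xd6e0 = 0xd6e0
+ 0x4c7e = 0x235f
+ 0x6879 = 0x8bd8
+ 0x0650 = 0x9228
One's complement: ~0x9228
Checksum = 0x6dd7


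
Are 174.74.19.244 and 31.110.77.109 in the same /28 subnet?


Mask: 255.255.255.240
174.74.19.244 AND mask = 174.74.19.240
31.110.77.109 AND mask = 31.110.77.96
No, different subnets (174.74.19.240 vs 31.110.77.96)


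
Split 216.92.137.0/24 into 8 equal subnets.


New prefix = 24 + 3 = 27
Each subnet has 32 addresses
  216.92.137.0/27
  216.92.137.32/27
  216.92.137.64/27
  216.92.137.96/27
  216.92.137.128/27
  216.92.137.160/27
  216.92.137.192/27
  216.92.137.224/27
Subnets: 216.92.137.0/27, 216.92.137.32/27, 216.92.137.64/27, 216.92.137.96/27, 216.92.137.128/27, 216.92.137.160/27, 216.92.137.192/27, 216.92.137.224/27


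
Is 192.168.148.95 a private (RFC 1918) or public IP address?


RFC 1918 private ranges:
  10.0.0.0/8 (10.0.0.0 - 10.255.255.255)
  172.16.0.0/12 (172.16.0.0 - 172.31.255.255)
  192.168.0.0/16 (192.168.0.0 - 192.168.255.255)
Private (in 192.168.0.0/16)


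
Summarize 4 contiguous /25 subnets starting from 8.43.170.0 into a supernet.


Original prefix: /25
Number of subnets: 4 = 2^2
New prefix = 25 - 2 = 23
Supernet: 8.43.170.0/23


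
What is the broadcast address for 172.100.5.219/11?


Network: 172.96.0.0/11
Host bits = 21
Set all host bits to 1:
Broadcast: 172.127.255.255


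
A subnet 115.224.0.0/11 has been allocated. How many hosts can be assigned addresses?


Host bits = 32 - 11 = 21
Total addresses = 2^21 = 2097152
Usable = total - 2 (network and broadcast)
Usable hosts: 2097150


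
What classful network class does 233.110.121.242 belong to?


First octet: 233
Binary: 11101001
1110xxxx -> Class D (224-239)
Class D (multicast), default mask N/A


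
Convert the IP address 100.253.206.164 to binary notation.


100 = 01100100
253 = 11111101
206 = 11001110
164 = 10100100
Binary: 01100100.11111101.11001110.10100100


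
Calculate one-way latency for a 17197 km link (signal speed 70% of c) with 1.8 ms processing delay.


Speed = 0.7 * 3e5 km/s = 210000 km/s
Propagation delay = 17197 / 210000 = 0.0819 s = 81.8905 ms
Processing delay = 1.8 ms
Total one-way latency = 83.6905 ms


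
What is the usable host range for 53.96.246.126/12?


Network: 53.96.0.0
Broadcast: 53.111.255.255
First usable = network + 1
Last usable = broadcast - 1
Range: 53.96.0.1 to 53.111.255.254


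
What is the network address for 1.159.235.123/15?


IP:   00000001.10011111.11101011.01111011
Mask: 11111111.11111110.00000000.00000000
AND operation:
Net:  00000001.10011110.00000000.00000000
Network: 1.158.0.0/15


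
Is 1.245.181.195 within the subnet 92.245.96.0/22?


Subnet network: 92.245.96.0
Test IP AND mask: 1.245.180.0
No, 1.245.181.195 is not in 92.245.96.0/22


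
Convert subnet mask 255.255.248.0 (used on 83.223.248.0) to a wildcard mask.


Subnet mask: 255.255.248.0
Wildcard = 255.255.255.255 - subnet mask
255 - 255 = 0
255 - 255 = 0
255 - 248 = 7
255 - 0 = 255
Wildcard: 0.0.7.255


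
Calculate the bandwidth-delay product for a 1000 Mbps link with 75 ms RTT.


BDP = bandwidth * RTT
= 1000 Mbps * 75 ms
= 1000 * 1e6 * 75 / 1000 bits
= 75000000 bits
= 9375000 bytes
= 9155.2734 KB
BDP = 75000000 bits (9375000 bytes)


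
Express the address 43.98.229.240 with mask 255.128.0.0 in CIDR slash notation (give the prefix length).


Binary: 11111111.10000000.00000000.00000000
Count leading 1s
Prefix: /9


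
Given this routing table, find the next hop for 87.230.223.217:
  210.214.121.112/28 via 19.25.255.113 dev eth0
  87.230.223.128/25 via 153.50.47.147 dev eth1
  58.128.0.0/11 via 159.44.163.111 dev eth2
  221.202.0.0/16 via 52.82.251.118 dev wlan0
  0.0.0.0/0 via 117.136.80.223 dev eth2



Longest prefix match for 87.230.223.217:
  /28 210.214.121.112: no
  /25 87.230.223.128: MATCH
  /11 58.128.0.0: no
  /16 221.202.0.0: no
  /0 0.0.0.0: MATCH
Selected: next-hop 153.50.47.147 via eth1 (matched /25)


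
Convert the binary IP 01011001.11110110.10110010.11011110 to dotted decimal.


01011001 = 89
11110110 = 246
10110010 = 178
11011110 = 222
IP: 89.246.178.222


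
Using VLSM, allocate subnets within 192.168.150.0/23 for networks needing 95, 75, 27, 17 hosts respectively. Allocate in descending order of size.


95 hosts -> /25 (126 usable): 192.168.150.0/25
75 hosts -> /25 (126 usable): 192.168.150.128/25
27 hosts -> /27 (30 usable): 192.168.151.0/27
17 hosts -> /27 (30 usable): 192.168.151.32/27
Allocation: 192.168.150.0/25 (95 hosts, 126 usable); 192.168.150.128/25 (75 hosts, 126 usable); 192.168.151.0/27 (27 hosts, 30 usable); 192.168.151.32/27 (17 hosts, 30 usable)


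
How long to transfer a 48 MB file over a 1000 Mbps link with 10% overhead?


Effective throughput = 1000 * (1 - 10/100) = 900 Mbps
File size in Mb = 48 * 8 = 384 Mb
Time = 384 / 900
Time = 0.4267 seconds


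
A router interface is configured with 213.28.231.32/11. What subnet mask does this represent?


/11 means 11 network bits, 21 host bits
Binary: 11111111111000000000000000000000
Mask: 255.224.0.0


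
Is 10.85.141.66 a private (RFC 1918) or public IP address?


RFC 1918 private ranges:
  10.0.0.0/8 (10.0.0.0 - 10.255.255.255)
  172.16.0.0/12 (172.16.0.0 - 172.31.255.255)
  192.168.0.0/16 (192.168.0.0 - 192.168.255.255)
Private (in 10.0.0.0/8)


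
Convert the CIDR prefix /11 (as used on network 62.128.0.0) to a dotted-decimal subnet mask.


/11 means 11 network bits, 21 host bits
Binary: 11111111111000000000000000000000
Mask: 255.224.0.0


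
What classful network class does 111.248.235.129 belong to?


First octet: 111
Binary: 01101111
0xxxxxxx -> Class A (1-126)
Class A, default mask 255.0.0.0 (/8)


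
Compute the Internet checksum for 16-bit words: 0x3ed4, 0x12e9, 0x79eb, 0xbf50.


Sum all words (with carry folding):
+ 0x3ed4 = 0x3ed4
+ 0x12e9 = 0x51bd
+ 0x79eb = 0xcba8
+ 0xbf50 = 0x8af9
One's complement: ~0x8af9
Checksum = 0x7506


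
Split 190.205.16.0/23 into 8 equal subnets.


New prefix = 23 + 3 = 26
Each subnet has 64 addresses
  190.205.16.0/26
  190.205.16.64/26
  190.205.16.128/26
  190.205.16.192/26
  190.205.17.0/26
  190.205.17.64/26
  190.205.17.128/26
  190.205.17.192/26
Subnets: 190.205.16.0/26, 190.205.16.64/26, 190.205.16.128/26, 190.205.16.192/26, 190.205.17.0/26, 190.205.17.64/26, 190.205.17.128/26, 190.205.17.192/26


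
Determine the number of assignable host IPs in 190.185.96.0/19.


Host bits = 32 - 19 = 13
Total addresses = 2^13 = 8192
Usable = total - 2 (network and broadcast)
Usable hosts: 8190


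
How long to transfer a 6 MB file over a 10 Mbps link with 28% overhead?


Effective throughput = 10 * (1 - 28/100) = 7.2 Mbps
File size in Mb = 6 * 8 = 48 Mb
Time = 48 / 7.2
Time = 6.6667 seconds


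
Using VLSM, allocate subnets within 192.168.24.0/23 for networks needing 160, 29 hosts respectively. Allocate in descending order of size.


160 hosts -> /24 (254 usable): 192.168.24.0/24
29 hosts -> /27 (30 usable): 192.168.25.0/27
Allocation: 192.168.24.0/24 (160 hosts, 254 usable); 192.168.25.0/27 (29 hosts, 30 usable)


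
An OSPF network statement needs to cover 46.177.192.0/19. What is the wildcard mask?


Subnet mask: 255.255.224.0
Wildcard = 255.255.255.255 - subnet mask
255 - 255 = 0
255 - 255 = 0
255 - 224 = 31
255 - 0 = 255
Wildcard: 0.0.31.255


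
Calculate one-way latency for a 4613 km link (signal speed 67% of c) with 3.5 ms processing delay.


Speed = 0.67 * 3e5 km/s = 201000 km/s
Propagation delay = 4613 / 201000 = 0.023 s = 22.9502 ms
Processing delay = 3.5 ms
Total one-way latency = 26.4502 ms


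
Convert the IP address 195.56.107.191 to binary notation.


195 = 11000011
56 = 00111000
107 = 01101011
191 = 10111111
Binary: 11000011.00111000.01101011.10111111


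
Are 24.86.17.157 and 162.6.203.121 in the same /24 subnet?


Mask: 255.255.255.0
24.86.17.157 AND mask = 24.86.17.0
162.6.203.121 AND mask = 162.6.203.0
No, different subnets (24.86.17.0 vs 162.6.203.0)


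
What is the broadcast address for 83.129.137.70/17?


Network: 83.129.128.0/17
Host bits = 15
Set all host bits to 1:
Broadcast: 83.129.255.255


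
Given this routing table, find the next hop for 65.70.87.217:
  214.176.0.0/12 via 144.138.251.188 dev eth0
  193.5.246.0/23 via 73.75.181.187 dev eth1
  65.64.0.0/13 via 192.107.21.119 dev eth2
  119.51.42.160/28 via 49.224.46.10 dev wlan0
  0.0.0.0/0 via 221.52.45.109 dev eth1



Longest prefix match for 65.70.87.217:
  /12 214.176.0.0: no
  /23 193.5.246.0: no
  /13 65.64.0.0: MATCH
  /28 119.51.42.160: no
  /0 0.0.0.0: MATCH
Selected: next-hop 192.107.21.119 via eth2 (matched /13)


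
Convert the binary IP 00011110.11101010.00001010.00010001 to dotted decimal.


00011110 = 30
11101010 = 234
00001010 = 10
00010001 = 17
IP: 30.234.10.17


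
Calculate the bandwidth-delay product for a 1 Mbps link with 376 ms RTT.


BDP = bandwidth * RTT
= 1 Mbps * 376 ms
= 1 * 1e6 * 376 / 1000 bits
= 376000 bits
= 47000 bytes
= 45.8984 KB
BDP = 376000 bits (47000 bytes)


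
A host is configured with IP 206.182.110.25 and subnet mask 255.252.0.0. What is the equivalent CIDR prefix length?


Binary: 11111111.11111100.00000000.00000000
Count leading 1s
Prefix: /14


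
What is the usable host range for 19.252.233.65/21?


Network: 19.252.232.0
Broadcast: 19.252.239.255
First usable = network + 1
Last usable = broadcast - 1
Range: 19.252.232.1 to 19.252.239.254


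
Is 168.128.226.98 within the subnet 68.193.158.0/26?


Subnet network: 68.193.158.0
Test IP AND mask: 168.128.226.64
No, 168.128.226.98 is not in 68.193.158.0/26


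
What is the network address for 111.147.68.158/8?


IP:   01101111.10010011.01000100.10011110
Mask: 11111111.00000000.00000000.00000000
AND operation:
Net:  01101111.00000000.00000000.00000000
Network: 111.0.0.0/8


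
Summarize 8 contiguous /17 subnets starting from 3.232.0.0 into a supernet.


Original prefix: /17
Number of subnets: 8 = 2^3
New prefix = 17 - 3 = 14
Supernet: 3.232.0.0/14


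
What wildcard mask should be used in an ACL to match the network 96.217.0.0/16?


Subnet mask: 255.255.0.0
Wildcard = 255.255.255.255 - subnet mask
255 - 255 = 0
255 - 255 = 0
255 - 0 = 255
255 - 0 = 255
Wildcard: 0.0.255.255


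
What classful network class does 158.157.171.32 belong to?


First octet: 158
Binary: 10011110
10xxxxxx -> Class B (128-191)
Class B, default mask 255.255.0.0 (/16)


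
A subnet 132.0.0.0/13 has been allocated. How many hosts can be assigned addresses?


Host bits = 32 - 13 = 19
Total addresses = 2^19 = 524288
Usable = total - 2 (network and broadcast)
Usable hosts: 524286


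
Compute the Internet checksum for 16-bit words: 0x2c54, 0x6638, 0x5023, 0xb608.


Sum all words (with carry folding):
+ 0x2c54 = 0x2c54
+ 0x6638 = 0x928c
+ 0x5023 = 0xe2af
+ 0xb608 = 0x98b8
One's complement: ~0x98b8
Checksum = 0x6747


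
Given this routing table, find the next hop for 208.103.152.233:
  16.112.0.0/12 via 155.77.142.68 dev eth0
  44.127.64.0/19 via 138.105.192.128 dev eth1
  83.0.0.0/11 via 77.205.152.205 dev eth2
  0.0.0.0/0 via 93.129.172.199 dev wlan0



Longest prefix match for 208.103.152.233:
  /12 16.112.0.0: no
  /19 44.127.64.0: no
  /11 83.0.0.0: no
  /0 0.0.0.0: MATCH
Selected: next-hop 93.129.172.199 via wlan0 (matched /0)


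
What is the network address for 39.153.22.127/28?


IP:   00100111.10011001.00010110.01111111
Mask: 11111111.11111111.11111111.11110000
AND operation:
Net:  00100111.10011001.00010110.01110000
Network: 39.153.22.112/28


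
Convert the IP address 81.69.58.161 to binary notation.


81 = 01010001
69 = 01000101
58 = 00111010
161 = 10100001
Binary: 01010001.01000101.00111010.10100001


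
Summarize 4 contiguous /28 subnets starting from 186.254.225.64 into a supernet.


Original prefix: /28
Number of subnets: 4 = 2^2
New prefix = 28 - 2 = 26
Supernet: 186.254.225.64/26


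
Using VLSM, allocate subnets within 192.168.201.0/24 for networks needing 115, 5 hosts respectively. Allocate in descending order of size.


115 hosts -> /25 (126 usable): 192.168.201.0/25
5 hosts -> /29 (6 usable): 192.168.201.128/29
Allocation: 192.168.201.0/25 (115 hosts, 126 usable); 192.168.201.128/29 (5 hosts, 6 usable)


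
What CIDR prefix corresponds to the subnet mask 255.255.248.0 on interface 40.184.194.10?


Binary: 11111111.11111111.11111000.00000000
Count leading 1s
Prefix: /21


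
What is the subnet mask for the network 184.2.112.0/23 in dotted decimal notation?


/23 means 23 network bits, 9 host bits
Binary: 11111111111111111111111000000000
Mask: 255.255.254.0


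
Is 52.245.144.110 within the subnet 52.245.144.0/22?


Subnet network: 52.245.144.0
Test IP AND mask: 52.245.144.0
Yes, 52.245.144.110 is in 52.245.144.0/22


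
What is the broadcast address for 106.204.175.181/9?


Network: 106.128.0.0/9
Host bits = 23
Set all host bits to 1:
Broadcast: 106.255.255.255


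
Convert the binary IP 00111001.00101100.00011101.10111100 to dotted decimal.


00111001 = 57
00101100 = 44
00011101 = 29
10111100 = 188
IP: 57.44.29.188


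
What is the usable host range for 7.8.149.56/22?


Network: 7.8.148.0
Broadcast: 7.8.151.255
First usable = network + 1
Last usable = broadcast - 1
Range: 7.8.148.1 to 7.8.151.254


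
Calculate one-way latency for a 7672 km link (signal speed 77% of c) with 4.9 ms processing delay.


Speed = 0.77 * 3e5 km/s = 231000 km/s
Propagation delay = 7672 / 231000 = 0.0332 s = 33.2121 ms
Processing delay = 4.9 ms
Total one-way latency = 38.1121 ms


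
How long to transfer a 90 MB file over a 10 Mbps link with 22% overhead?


Effective throughput = 10 * (1 - 22/100) = 7.8 Mbps
File size in Mb = 90 * 8 = 720 Mb
Time = 720 / 7.8
Time = 92.3077 seconds


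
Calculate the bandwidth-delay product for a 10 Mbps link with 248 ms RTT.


BDP = bandwidth * RTT
= 10 Mbps * 248 ms
= 10 * 1e6 * 248 / 1000 bits
= 2480000 bits
= 310000 bytes
= 302.7344 KB
BDP = 2480000 bits (310000 bytes)


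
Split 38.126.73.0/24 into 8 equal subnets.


New prefix = 24 + 3 = 27
Each subnet has 32 addresses
  38.126.73.0/27
  38.126.73.32/27
  38.126.73.64/27
  38.126.73.96/27
  38.126.73.128/27
  38.126.73.160/27
  38.126.73.192/27
  38.126.73.224/27
Subnets: 38.126.73.0/27, 38.126.73.32/27, 38.126.73.64/27, 38.126.73.96/27, 38.126.73.128/27, 38.126.73.160/27, 38.126.73.192/27, 38.126.73.224/27


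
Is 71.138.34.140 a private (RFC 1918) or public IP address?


RFC 1918 private ranges:
  10.0.0.0/8 (10.0.0.0 - 10.255.255.255)
  172.16.0.0/12 (172.16.0.0 - 172.31.255.255)
  192.168.0.0/16 (192.168.0.0 - 192.168.255.255)
Public (not in any RFC 1918 range)


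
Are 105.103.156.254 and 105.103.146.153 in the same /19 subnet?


Mask: 255.255.224.0
105.103.156.254 AND mask = 105.103.128.0
105.103.146.153 AND mask = 105.103.128.0
Yes, same subnet (105.103.128.0)


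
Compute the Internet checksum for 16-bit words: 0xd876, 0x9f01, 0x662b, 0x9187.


Sum all words (with carry folding):
+ 0xd876 = 0xd876
+ 0x9f01 = 0x7778
+ 0x662b = 0xdda3
+ 0x9187 = 0x6f2b
One's complement: ~0x6f2b
Checksum = 0x90d4


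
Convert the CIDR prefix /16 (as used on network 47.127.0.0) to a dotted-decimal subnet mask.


/16 means 16 network bits, 16 host bits
Binary: 11111111111111110000000000000000
Mask: 255.255.0.0


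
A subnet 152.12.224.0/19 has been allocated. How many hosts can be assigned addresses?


Host bits = 32 - 19 = 13
Total addresses = 2^13 = 8192
Usable = total - 2 (network and broadcast)
Usable hosts: 8190


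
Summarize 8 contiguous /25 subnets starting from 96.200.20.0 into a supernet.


Original prefix: /25
Number of subnets: 8 = 2^3
New prefix = 25 - 3 = 22
Supernet: 96.200.20.0/22


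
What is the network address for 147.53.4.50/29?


IP:   10010011.00110101.00000100.00110010
Mask: 11111111.11111111.11111111.11111000
AND operation:
Net:  10010011.00110101.00000100.00110000
Network: 147.53.4.48/29


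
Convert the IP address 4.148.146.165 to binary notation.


4 = 00000100
148 = 10010100
146 = 10010010
165 = 10100101
Binary: 00000100.10010100.10010010.10100101


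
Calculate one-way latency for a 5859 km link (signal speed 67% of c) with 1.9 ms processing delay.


Speed = 0.67 * 3e5 km/s = 201000 km/s
Propagation delay = 5859 / 201000 = 0.0291 s = 29.1493 ms
Processing delay = 1.9 ms
Total one-way latency = 31.0493 ms


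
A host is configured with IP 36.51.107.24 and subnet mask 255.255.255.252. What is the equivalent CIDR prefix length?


Binary: 11111111.11111111.11111111.11111100
Count leading 1s
Prefix: /30


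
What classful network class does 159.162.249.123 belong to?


First octet: 159
Binary: 10011111
10xxxxxx -> Class B (128-191)
Class B, default mask 255.255.0.0 (/16)


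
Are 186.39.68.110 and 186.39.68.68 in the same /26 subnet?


Mask: 255.255.255.192
186.39.68.110 AND mask = 186.39.68.64
186.39.68.68 AND mask = 186.39.68.64
Yes, same subnet (186.39.68.64)


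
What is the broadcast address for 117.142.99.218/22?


Network: 117.142.96.0/22
Host bits = 10
Set all host bits to 1:
Broadcast: 117.142.99.255


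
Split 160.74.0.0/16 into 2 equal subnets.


New prefix = 16 + 1 = 17
Each subnet has 32768 addresses
  160.74.0.0/17
  160.74.128.0/17
Subnets: 160.74.0.0/17, 160.74.128.0/17


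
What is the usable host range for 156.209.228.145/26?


Network: 156.209.228.128
Broadcast: 156.209.228.191
First usable = network + 1
Last usable = broadcast - 1
Range: 156.209.228.129 to 156.209.228.190


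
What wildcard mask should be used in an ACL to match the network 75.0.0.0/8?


Subnet mask: 255.0.0.0
Wildcard = 255.255.255.255 - subnet mask
255 - 255 = 0
255 - 0 = 255
255 - 0 = 255
255 - 0 = 255
Wildcard: 0.255.255.255


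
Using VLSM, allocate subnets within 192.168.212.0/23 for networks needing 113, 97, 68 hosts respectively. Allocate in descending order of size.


113 hosts -> /25 (126 usable): 192.168.212.0/25
97 hosts -> /25 (126 usable): 192.168.212.128/25
68 hosts -> /25 (126 usable): 192.168.213.0/25
Allocation: 192.168.212.0/25 (113 hosts, 126 usable); 192.168.212.128/25 (97 hosts, 126 usable); 192.168.213.0/25 (68 hosts, 126 usable)


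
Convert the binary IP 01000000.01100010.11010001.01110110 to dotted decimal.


01000000 = 64
01100010 = 98
11010001 = 209
01110110 = 118
IP: 64.98.209.118


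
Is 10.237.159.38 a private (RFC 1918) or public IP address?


RFC 1918 private ranges:
  10.0.0.0/8 (10.0.0.0 - 10.255.255.255)
  172.16.0.0/12 (172.16.0.0 - 172.31.255.255)
  192.168.0.0/16 (192.168.0.0 - 192.168.255.255)
Private (in 10.0.0.0/8)


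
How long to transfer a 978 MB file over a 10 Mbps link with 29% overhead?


Effective throughput = 10 * (1 - 29/100) = 7.1 Mbps
File size in Mb = 978 * 8 = 7824 Mb
Time = 7824 / 7.1
Time = 1101.9718 seconds


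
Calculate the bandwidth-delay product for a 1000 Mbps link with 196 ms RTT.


BDP = bandwidth * RTT
= 1000 Mbps * 196 ms
= 1000 * 1e6 * 196 / 1000 bits
= 196000000 bits
= 24500000 bytes
= 23925.7812 KB
BDP = 196000000 bits (24500000 bytes)


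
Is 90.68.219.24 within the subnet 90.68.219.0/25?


Subnet network: 90.68.219.0
Test IP AND mask: 90.68.219.0
Yes, 90.68.219.24 is in 90.68.219.0/25


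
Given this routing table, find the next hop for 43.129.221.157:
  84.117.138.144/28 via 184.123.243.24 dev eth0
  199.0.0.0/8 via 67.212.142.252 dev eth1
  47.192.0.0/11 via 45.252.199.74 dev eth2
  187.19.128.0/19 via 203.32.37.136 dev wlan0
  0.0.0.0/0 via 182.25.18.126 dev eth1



Longest prefix match for 43.129.221.157:
  /28 84.117.138.144: no
  /8 199.0.0.0: no
  /11 47.192.0.0: no
  /19 187.19.128.0: no
  /0 0.0.0.0: MATCH
Selected: next-hop 182.25.18.126 via eth1 (matched /0)


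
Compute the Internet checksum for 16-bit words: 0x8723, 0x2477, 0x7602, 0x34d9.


Sum all words (with carry folding):
+ 0x8723 = 0x8723
+ 0x2477 = 0xab9a
+ 0x7602 = 0x219d
+ 0x34d9 = 0x5676
One's complement: ~0x5676
Checksum = 0xa989


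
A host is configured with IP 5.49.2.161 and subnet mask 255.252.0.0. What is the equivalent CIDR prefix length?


Binary: 11111111.11111100.00000000.00000000
Count leading 1s
Prefix: /14


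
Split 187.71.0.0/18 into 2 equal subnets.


New prefix = 18 + 1 = 19
Each subnet has 8192 addresses
  187.71.0.0/19
  187.71.32.0/19
Subnets: 187.71.0.0/19, 187.71.32.0/19


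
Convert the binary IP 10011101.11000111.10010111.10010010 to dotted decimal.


10011101 = 157
11000111 = 199
10010111 = 151
10010010 = 146
IP: 157.199.151.146


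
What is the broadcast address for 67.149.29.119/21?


Network: 67.149.24.0/21
Host bits = 11
Set all host bits to 1:
Broadcast: 67.149.31.255


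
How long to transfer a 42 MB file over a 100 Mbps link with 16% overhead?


Effective throughput = 100 * (1 - 16/100) = 84 Mbps
File size in Mb = 42 * 8 = 336 Mb
Time = 336 / 84
Time = 4 seconds


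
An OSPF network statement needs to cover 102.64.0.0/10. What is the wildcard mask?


Subnet mask: 255.192.0.0
Wildcard = 255.255.255.255 - subnet mask
255 - 255 = 0
255 - 192 = 63
255 - 0 = 255
255 - 0 = 255
Wildcard: 0.63.255.255


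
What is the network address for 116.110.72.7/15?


IP:   01110100.01101110.01001000.00000111
Mask: 11111111.11111110.00000000.00000000
AND operation:
Net:  01110100.01101110.00000000.00000000
Network: 116.110.0.0/15


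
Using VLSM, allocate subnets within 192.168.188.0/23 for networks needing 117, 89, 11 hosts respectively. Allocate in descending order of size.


117 hosts -> /25 (126 usable): 192.168.188.0/25
89 hosts -> /25 (126 usable): 192.168.188.128/25
11 hosts -> /28 (14 usable): 192.168.189.0/28
Allocation: 192.168.188.0/25 (117 hosts, 126 usable); 192.168.188.128/25 (89 hosts, 126 usable); 192.168.189.0/28 (11 hosts, 14 usable)


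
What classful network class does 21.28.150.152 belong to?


First octet: 21
Binary: 00010101
0xxxxxxx -> Class A (1-126)
Class A, default mask 255.0.0.0 (/8)


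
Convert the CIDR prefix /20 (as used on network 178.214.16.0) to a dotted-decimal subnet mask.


/20 means 20 network bits, 12 host bits
Binary: 11111111111111111111000000000000
Mask: 255.255.240.0


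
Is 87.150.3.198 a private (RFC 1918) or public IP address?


RFC 1918 private ranges:
  10.0.0.0/8 (10.0.0.0 - 10.255.255.255)
  172.16.0.0/12 (172.16.0.0 - 172.31.255.255)
  192.168.0.0/16 (192.168.0.0 - 192.168.255.255)
Public (not in any RFC 1918 range)


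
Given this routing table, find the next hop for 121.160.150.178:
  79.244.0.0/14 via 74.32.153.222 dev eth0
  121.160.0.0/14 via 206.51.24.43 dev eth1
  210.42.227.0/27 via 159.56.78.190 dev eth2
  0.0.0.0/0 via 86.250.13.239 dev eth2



Longest prefix match for 121.160.150.178:
  /14 79.244.0.0: no
  /14 121.160.0.0: MATCH
  /27 210.42.227.0: no
  /0 0.0.0.0: MATCH
Selected: next-hop 206.51.24.43 via eth1 (matched /14)


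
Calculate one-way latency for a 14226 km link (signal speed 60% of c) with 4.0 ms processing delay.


Speed = 0.6 * 3e5 km/s = 180000 km/s
Propagation delay = 14226 / 180000 = 0.079 s = 79.0333 ms
Processing delay = 4.0 ms
Total one-way latency = 83.0333 ms


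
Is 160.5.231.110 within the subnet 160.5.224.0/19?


Subnet network: 160.5.224.0
Test IP AND mask: 160.5.224.0
Yes, 160.5.231.110 is in 160.5.224.0/19


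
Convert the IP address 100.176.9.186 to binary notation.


100 = 01100100
176 = 10110000
9 = 00001001
186 = 10111010
Binary: 01100100.10110000.00001001.10111010


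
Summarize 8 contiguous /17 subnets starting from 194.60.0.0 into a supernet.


Original prefix: /17
Number of subnets: 8 = 2^3
New prefix = 17 - 3 = 14
Supernet: 194.60.0.0/14


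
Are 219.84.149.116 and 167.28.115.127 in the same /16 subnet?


Mask: 255.255.0.0
219.84.149.116 AND mask = 219.84.0.0
167.28.115.127 AND mask = 167.28.0.0
No, different subnets (219.84.0.0 vs 167.28.0.0)


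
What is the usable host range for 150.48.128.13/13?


Network: 150.48.0.0
Broadcast: 150.55.255.255
First usable = network + 1
Last usable = broadcast - 1
Range: 150.48.0.1 to 150.55.255.254


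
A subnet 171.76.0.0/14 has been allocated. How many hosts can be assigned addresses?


Host bits = 32 - 14 = 18
Total addresses = 2^18 = 262144
Usable = total - 2 (network and broadcast)
Usable hosts: 262142


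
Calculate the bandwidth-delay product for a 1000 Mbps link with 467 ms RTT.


BDP = bandwidth * RTT
= 1000 Mbps * 467 ms
= 1000 * 1e6 * 467 / 1000 bits
= 467000000 bits
= 58375000 bytes
= 57006.8359 KB
BDP = 467000000 bits (58375000 bytes)


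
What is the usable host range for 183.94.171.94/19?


Network: 183.94.160.0
Broadcast: 183.94.191.255
First usable = network + 1
Last usable = broadcast - 1
Range: 183.94.160.1 to 183.94.191.254


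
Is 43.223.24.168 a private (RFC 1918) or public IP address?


RFC 1918 private ranges:
  10.0.0.0/8 (10.0.0.0 - 10.255.255.255)
  172.16.0.0/12 (172.16.0.0 - 172.31.255.255)
  192.168.0.0/16 (192.168.0.0 - 192.168.255.255)
Public (not in any RFC 1918 range)


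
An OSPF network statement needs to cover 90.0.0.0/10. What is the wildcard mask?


Subnet mask: 255.192.0.0
Wildcard = 255.255.255.255 - subnet mask
255 - 255 = 0
255 - 192 = 63
255 - 0 = 255
255 - 0 = 255
Wildcard: 0.63.255.255


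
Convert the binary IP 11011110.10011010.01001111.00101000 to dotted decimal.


11011110 = 222
10011010 = 154
01001111 = 79
00101000 = 40
IP: 222.154.79.40


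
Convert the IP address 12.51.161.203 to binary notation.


12 = 00001100
51 = 00110011
161 = 10100001
203 = 11001011
Binary: 00001100.00110011.10100001.11001011


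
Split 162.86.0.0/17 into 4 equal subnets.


New prefix = 17 + 2 = 19
Each subnet has 8192 addresses
  162.86.0.0/19
  162.86.32.0/19
  162.86.64.0/19
  162.86.96.0/19
Subnets: 162.86.0.0/19, 162.86.32.0/19, 162.86.64.0/19, 162.86.96.0/19


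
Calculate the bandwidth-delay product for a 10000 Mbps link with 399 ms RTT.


BDP = bandwidth * RTT
= 10000 Mbps * 399 ms
= 10000 * 1e6 * 399 / 1000 bits
= 3990000000 bits
= 498750000 bytes
= 487060.5469 KB
BDP = 3990000000 bits (498750000 bytes)


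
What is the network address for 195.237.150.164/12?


IP:   11000011.11101101.10010110.10100100
Mask: 11111111.11110000.00000000.00000000
AND operation:
Net:  11000011.11100000.00000000.00000000
Network: 195.224.0.0/12


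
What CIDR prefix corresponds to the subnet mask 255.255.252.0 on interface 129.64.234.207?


Binary: 11111111.11111111.11111100.00000000
Count leading 1s
Prefix: /22


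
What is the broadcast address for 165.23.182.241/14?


Network: 165.20.0.0/14
Host bits = 18
Set all host bits to 1:
Broadcast: 165.23.255.255


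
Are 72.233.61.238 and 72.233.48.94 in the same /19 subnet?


Mask: 255.255.224.0
72.233.61.238 AND mask = 72.233.32.0
72.233.48.94 AND mask = 72.233.32.0
Yes, same subnet (72.233.32.0)


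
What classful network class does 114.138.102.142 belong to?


First octet: 114
Binary: 01110010
0xxxxxxx -> Class A (1-126)
Class A, default mask 255.0.0.0 (/8)


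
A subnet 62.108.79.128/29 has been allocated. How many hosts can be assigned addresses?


Host bits = 32 - 29 = 3
Total addresses = 2^3 = 8
Usable = total - 2 (network and broadcast)
Usable hosts: 6


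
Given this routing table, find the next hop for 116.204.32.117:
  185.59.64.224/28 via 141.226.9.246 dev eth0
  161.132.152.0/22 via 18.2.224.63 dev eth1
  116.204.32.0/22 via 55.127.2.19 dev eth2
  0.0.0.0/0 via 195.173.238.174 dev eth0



Longest prefix match for 116.204.32.117:
  /28 185.59.64.224: no
  /22 161.132.152.0: no
  /22 116.204.32.0: MATCH
  /0 0.0.0.0: MATCH
Selected: next-hop 55.127.2.19 via eth2 (matched /22)


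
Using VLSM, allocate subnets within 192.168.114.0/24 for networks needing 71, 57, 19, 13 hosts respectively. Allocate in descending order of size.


71 hosts -> /25 (126 usable): 192.168.114.0/25
57 hosts -> /26 (62 usable): 192.168.114.128/26
19 hosts -> /27 (30 usable): 192.168.114.192/27
13 hosts -> /28 (14 usable): 192.168.114.224/28
Allocation: 192.168.114.0/25 (71 hosts, 126 usable); 192.168.114.128/26 (57 hosts, 62 usable); 192.168.114.192/27 (19 hosts, 30 usable); 192.168.114.224/28 (13 hosts, 14 usable)


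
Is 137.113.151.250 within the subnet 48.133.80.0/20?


Subnet network: 48.133.80.0
Test IP AND mask: 137.113.144.0
No, 137.113.151.250 is not in 48.133.80.0/20


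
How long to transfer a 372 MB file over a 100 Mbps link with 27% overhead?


Effective throughput = 100 * (1 - 27/100) = 73 Mbps
File size in Mb = 372 * 8 = 2976 Mb
Time = 2976 / 73
Time = 40.7671 seconds


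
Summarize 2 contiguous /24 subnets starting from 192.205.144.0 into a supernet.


Original prefix: /24
Number of subnets: 2 = 2^1
New prefix = 24 - 1 = 23
Supernet: 192.205.144.0/23


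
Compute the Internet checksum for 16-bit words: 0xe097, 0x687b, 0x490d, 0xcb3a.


Sum all words (with carry folding):
+ 0xe097 = 0xe097
+ 0x687b = 0x4913
+ 0x490d = 0x9220
+ 0xcb3a = 0x5d5b
One's complement: ~0x5d5b
Checksum = 0xa2a4


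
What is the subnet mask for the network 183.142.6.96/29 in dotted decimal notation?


/29 means 29 network bits, 3 host bits
Binary: 11111111111111111111111111111000
Mask: 255.255.255.248


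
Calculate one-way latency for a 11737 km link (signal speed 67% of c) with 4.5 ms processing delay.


Speed = 0.67 * 3e5 km/s = 201000 km/s
Propagation delay = 11737 / 201000 = 0.0584 s = 58.393 ms
Processing delay = 4.5 ms
Total one-way latency = 62.893 ms


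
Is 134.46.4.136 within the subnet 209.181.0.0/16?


Subnet network: 209.181.0.0
Test IP AND mask: 134.46.0.0
No, 134.46.4.136 is not in 209.181.0.0/16


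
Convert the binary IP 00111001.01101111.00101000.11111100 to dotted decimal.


00111001 = 57
01101111 = 111
00101000 = 40
11111100 = 252
IP: 57.111.40.252


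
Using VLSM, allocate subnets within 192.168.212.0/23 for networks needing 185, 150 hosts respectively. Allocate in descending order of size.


185 hosts -> /24 (254 usable): 192.168.212.0/24
150 hosts -> /24 (254 usable): 192.168.213.0/24
Allocation: 192.168.212.0/24 (185 hosts, 254 usable); 192.168.213.0/24 (150 hosts, 254 usable)


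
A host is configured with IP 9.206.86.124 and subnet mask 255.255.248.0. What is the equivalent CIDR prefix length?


Binary: 11111111.11111111.11111000.00000000
Count leading 1s
Prefix: /21


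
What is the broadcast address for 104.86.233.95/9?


Network: 104.0.0.0/9
Host bits = 23
Set all host bits to 1:
Broadcast: 104.127.255.255


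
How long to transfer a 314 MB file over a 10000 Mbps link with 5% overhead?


Effective throughput = 10000 * (1 - 5/100) = 9500 Mbps
File size in Mb = 314 * 8 = 2512 Mb
Time = 2512 / 9500
Time = 0.2644 seconds


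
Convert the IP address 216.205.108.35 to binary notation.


216 = 11011000
205 = 11001101
108 = 01101100
35 = 00100011
Binary: 11011000.11001101.01101100.00100011


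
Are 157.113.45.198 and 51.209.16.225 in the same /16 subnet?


Mask: 255.255.0.0
157.113.45.198 AND mask = 157.113.0.0
51.209.16.225 AND mask = 51.209.0.0
No, different subnets (157.113.0.0 vs 51.209.0.0)


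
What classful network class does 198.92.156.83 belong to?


First octet: 198
Binary: 11000110
110xxxxx -> Class C (192-223)
Class C, default mask 255.255.255.0 (/24)


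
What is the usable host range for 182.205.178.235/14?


Network: 182.204.0.0
Broadcast: 182.207.255.255
First usable = network + 1
Last usable = broadcast - 1
Range: 182.204.0.1 to 182.207.255.254


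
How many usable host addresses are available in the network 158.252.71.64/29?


Host bits = 32 - 29 = 3
Total addresses = 2^3 = 8
Usable = total - 2 (network and broadcast)
Usable hosts: 6


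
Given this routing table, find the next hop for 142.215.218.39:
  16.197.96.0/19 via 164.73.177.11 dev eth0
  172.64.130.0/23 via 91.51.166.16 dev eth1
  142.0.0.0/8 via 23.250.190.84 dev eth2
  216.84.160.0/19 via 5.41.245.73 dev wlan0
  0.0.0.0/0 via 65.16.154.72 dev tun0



Longest prefix match for 142.215.218.39:
  /19 16.197.96.0: no
  /23 172.64.130.0: no
  /8 142.0.0.0: MATCH
  /19 216.84.160.0: no
  /0 0.0.0.0: MATCH
Selected: next-hop 23.250.190.84 via eth2 (matched /8)


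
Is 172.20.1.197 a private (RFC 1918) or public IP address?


RFC 1918 private ranges:
  10.0.0.0/8 (10.0.0.0 - 10.255.255.255)
  172.16.0.0/12 (172.16.0.0 - 172.31.255.255)
  192.168.0.0/16 (192.168.0.0 - 192.168.255.255)
Private (in 172.16.0.0/12)


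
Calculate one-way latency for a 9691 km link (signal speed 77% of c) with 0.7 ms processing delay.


Speed = 0.77 * 3e5 km/s = 231000 km/s
Propagation delay = 9691 / 231000 = 0.042 s = 41.9524 ms
Processing delay = 0.7 ms
Total one-way latency = 42.6524 ms


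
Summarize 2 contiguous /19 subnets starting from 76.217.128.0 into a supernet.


Original prefix: /19
Number of subnets: 2 = 2^1
New prefix = 19 - 1 = 18
Supernet: 76.217.128.0/18


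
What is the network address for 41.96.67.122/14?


IP:   00101001.01100000.01000011.01111010
Mask: 11111111.11111100.00000000.00000000
AND operation:
Net:  00101001.01100000.00000000.00000000
Network: 41.96.0.0/14


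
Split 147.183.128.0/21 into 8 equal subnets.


New prefix = 21 + 3 = 24
Each subnet has 256 addresses
  147.183.128.0/24
  147.183.129.0/24
  147.183.130.0/24
  147.183.131.0/24
  147.183.132.0/24
  147.183.133.0/24
  147.183.134.0/24
  147.183.135.0/24
Subnets: 147.183.128.0/24, 147.183.129.0/24, 147.183.130.0/24, 147.183.131.0/24, 147.183.132.0/24, 147.183.133.0/24, 147.183.134.0/24, 147.183.135.0/24


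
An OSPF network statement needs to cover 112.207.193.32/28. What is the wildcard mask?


Subnet mask: 255.255.255.240
Wildcard = 255.255.255.255 - subnet mask
255 - 255 = 0
255 - 255 = 0
255 - 255 = 0
255 - 240 = 15
Wildcard: 0.0.0.15


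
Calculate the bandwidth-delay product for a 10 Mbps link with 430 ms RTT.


BDP = bandwidth * RTT
= 10 Mbps * 430 ms
= 10 * 1e6 * 430 / 1000 bits
= 4300000 bits
= 537500 bytes
= 524.9023 KB
BDP = 4300000 bits (537500 bytes)


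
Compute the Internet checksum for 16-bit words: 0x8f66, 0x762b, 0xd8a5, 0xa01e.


Sum all words (with carry folding):
+ 0x8f66 = 0x8f66
+ 0x762b = 0x0592
+ 0xd8a5 = 0xde37
+ 0xa01e = 0x7e56
One's complement: ~0x7e56
Checksum = 0x81a9


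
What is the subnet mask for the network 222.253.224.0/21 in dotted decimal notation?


/21 means 21 network bits, 11 host bits
Binary: 11111111111111111111100000000000
Mask: 255.255.248.0


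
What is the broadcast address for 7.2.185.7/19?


Network: 7.2.160.0/19
Host bits = 13
Set all host bits to 1:
Broadcast: 7.2.191.255


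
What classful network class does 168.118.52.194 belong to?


First octet: 168
Binary: 10101000
10xxxxxx -> Class B (128-191)
Class B, default mask 255.255.0.0 (/16)


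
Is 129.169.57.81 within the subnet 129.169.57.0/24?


Subnet network: 129.169.57.0
Test IP AND mask: 129.169.57.0
Yes, 129.169.57.81 is in 129.169.57.0/24


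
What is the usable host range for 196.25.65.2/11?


Network: 196.0.0.0
Broadcast: 196.31.255.255
First usable = network + 1
Last usable = broadcast - 1
Range: 196.0.0.1 to 196.31.255.254


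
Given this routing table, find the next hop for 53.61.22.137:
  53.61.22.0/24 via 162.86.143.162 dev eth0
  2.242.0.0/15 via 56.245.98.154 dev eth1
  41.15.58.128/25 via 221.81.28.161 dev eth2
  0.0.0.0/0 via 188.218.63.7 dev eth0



Longest prefix match for 53.61.22.137:
  /24 53.61.22.0: MATCH
  /15 2.242.0.0: no
  /25 41.15.58.128: no
  /0 0.0.0.0: MATCH
Selected: next-hop 162.86.143.162 via eth0 (matched /24)
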